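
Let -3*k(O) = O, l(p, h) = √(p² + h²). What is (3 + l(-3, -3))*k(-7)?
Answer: 7 + 7*√2 ≈ 16.900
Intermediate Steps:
l(p, h) = √(h² + p²)
k(O) = -O/3
(3 + l(-3, -3))*k(-7) = (3 + √((-3)² + (-3)²))*(-⅓*(-7)) = (3 + √(9 + 9))*(7/3) = (3 + √18)*(7/3) = (3 + 3*√2)*(7/3) = 7 + 7*√2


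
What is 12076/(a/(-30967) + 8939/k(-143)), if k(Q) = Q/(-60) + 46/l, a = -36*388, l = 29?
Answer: 645731099311/120438214899 ≈ 5.3615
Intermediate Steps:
a = -13968
k(Q) = 46/29 - Q/60 (k(Q) = Q/(-60) + 46/29 = Q*(-1/60) + 46*(1/29) = -Q/60 + 46/29 = 46/29 - Q/60)
12076/(a/(-30967) + 8939/k(-143)) = 12076/(-13968/(-30967) + 8939/(46/29 - 1/60*(-143))) = 12076/(-13968*(-1/30967) + 8939/(46/29 + 143/60)) = 12076/(13968/30967 + 8939/(6907/1740)) = 12076/(13968/30967 + 8939*(1740/6907)) = 12076/(13968/30967 + 15553860/6907) = 12076/(481752859596/213889069) = 12076*(213889069/481752859596) = 645731099311/120438214899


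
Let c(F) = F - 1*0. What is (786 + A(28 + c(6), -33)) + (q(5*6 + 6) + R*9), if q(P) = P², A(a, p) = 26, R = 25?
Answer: 2333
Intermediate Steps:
c(F) = F (c(F) = F + 0 = F)
(786 + A(28 + c(6), -33)) + (q(5*6 + 6) + R*9) = (786 + 26) + ((5*6 + 6)² + 25*9) = 812 + ((30 + 6)² + 225) = 812 + (36² + 225) = 812 + (1296 + 225) = 812 + 1521 = 2333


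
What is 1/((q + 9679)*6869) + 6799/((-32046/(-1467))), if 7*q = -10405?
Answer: 654840750554353/2103944943492 ≈ 311.24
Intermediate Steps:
q = -10405/7 (q = (⅐)*(-10405) = -10405/7 ≈ -1486.4)
1/((q + 9679)*6869) + 6799/((-32046/(-1467))) = 1/((-10405/7 + 9679)*6869) + 6799/((-32046/(-1467))) = (1/6869)/(57348/7) + 6799/((-32046*(-1/1467))) = (7/57348)*(1/6869) + 6799/(10682/489) = 7/393923412 + 6799*(489/10682) = 7/393923412 + 3324711/10682 = 654840750554353/2103944943492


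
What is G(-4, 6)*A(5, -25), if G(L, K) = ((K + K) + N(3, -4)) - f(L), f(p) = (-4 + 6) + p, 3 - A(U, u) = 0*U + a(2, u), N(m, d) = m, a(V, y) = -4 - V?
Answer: 153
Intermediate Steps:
A(U, u) = 9 (A(U, u) = 3 - (0*U + (-4 - 1*2)) = 3 - (0 + (-4 - 2)) = 3 - (0 - 6) = 3 - 1*(-6) = 3 + 6 = 9)
f(p) = 2 + p
G(L, K) = 1 - L + 2*K (G(L, K) = ((K + K) + 3) - (2 + L) = (2*K + 3) + (-2 - L) = (3 + 2*K) + (-2 - L) = 1 - L + 2*K)
G(-4, 6)*A(5, -25) = (1 - 1*(-4) + 2*6)*9 = (1 + 4 + 12)*9 = 17*9 = 153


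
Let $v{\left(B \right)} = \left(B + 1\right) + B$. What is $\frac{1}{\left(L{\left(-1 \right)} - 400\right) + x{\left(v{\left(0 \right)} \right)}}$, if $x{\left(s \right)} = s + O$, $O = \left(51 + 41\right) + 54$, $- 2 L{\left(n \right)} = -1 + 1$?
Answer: $- \frac{1}{253} \approx -0.0039526$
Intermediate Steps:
$L{\left(n \right)} = 0$ ($L{\left(n \right)} = - \frac{-1 + 1}{2} = \left(- \frac{1}{2}\right) 0 = 0$)
$v{\left(B \right)} = 1 + 2 B$ ($v{\left(B \right)} = \left(1 + B\right) + B = 1 + 2 B$)
$O = 146$ ($O = 92 + 54 = 146$)
$x{\left(s \right)} = 146 + s$ ($x{\left(s \right)} = s + 146 = 146 + s$)
$\frac{1}{\left(L{\left(-1 \right)} - 400\right) + x{\left(v{\left(0 \right)} \right)}} = \frac{1}{\left(0 - 400\right) + \left(146 + \left(1 + 2 \cdot 0\right)\right)} = \frac{1}{\left(0 - 400\right) + \left(146 + \left(1 + 0\right)\right)} = \frac{1}{-400 + \left(146 + 1\right)} = \frac{1}{-400 + 147} = \frac{1}{-253} = - \frac{1}{253}$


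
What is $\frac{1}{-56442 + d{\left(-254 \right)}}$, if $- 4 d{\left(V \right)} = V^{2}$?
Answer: $- \frac{1}{72571} \approx -1.378 \cdot 10^{-5}$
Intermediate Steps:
$d{\left(V \right)} = - \frac{V^{2}}{4}$
$\frac{1}{-56442 + d{\left(-254 \right)}} = \frac{1}{-56442 - \frac{\left(-254\right)^{2}}{4}} = \frac{1}{-56442 - 16129} = \frac{1}{-72571} = - \frac{1}{72571}$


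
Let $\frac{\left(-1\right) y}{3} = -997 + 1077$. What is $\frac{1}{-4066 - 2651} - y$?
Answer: $\frac{1612079}{6717} \approx 240.0$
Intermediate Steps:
$y = -240$ ($y = - 3 \left(-997 + 1077\right) = \left(-3\right) 80 = -240$)
$\frac{1}{-4066 - 2651} - y = \frac{1}{-4066 - 2651} - -240 = \frac{1}{-6717} + 240 = - \frac{1}{6717} + 240 = \frac{1612079}{6717}$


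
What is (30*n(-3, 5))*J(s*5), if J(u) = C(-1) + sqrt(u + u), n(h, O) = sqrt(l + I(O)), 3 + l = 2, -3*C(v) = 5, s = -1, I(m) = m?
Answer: -100 + 60*I*sqrt(10) ≈ -100.0 + 189.74*I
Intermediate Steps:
C(v) = -5/3 (C(v) = -1/3*5 = -5/3)
l = -1 (l = -3 + 2 = -1)
n(h, O) = sqrt(-1 + O)
J(u) = -5/3 + sqrt(2)*sqrt(u) (J(u) = -5/3 + sqrt(u + u) = -5/3 + sqrt(2*u) = -5/3 + sqrt(2)*sqrt(u))
(30*n(-3, 5))*J(s*5) = (30*sqrt(-1 + 5))*(-5/3 + sqrt(2)*sqrt(-1*5)) = (30*sqrt(4))*(-5/3 + sqrt(2)*sqrt(-5)) = (30*2)*(-5/3 + sqrt(2)*(I*sqrt(5))) = 60*(-5/3 + I*sqrt(10)) = -100 + 60*I*sqrt(10)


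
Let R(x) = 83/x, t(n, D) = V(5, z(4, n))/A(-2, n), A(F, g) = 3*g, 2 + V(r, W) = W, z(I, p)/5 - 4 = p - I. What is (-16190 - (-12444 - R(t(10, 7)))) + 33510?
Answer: 238527/8 ≈ 29816.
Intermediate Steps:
z(I, p) = 20 - 5*I + 5*p (z(I, p) = 20 + 5*(p - I) = 20 + (-5*I + 5*p) = 20 - 5*I + 5*p)
V(r, W) = -2 + W
t(n, D) = (-2 + 5*n)/(3*n) (t(n, D) = (-2 + (20 - 5*4 + 5*n))/((3*n)) = (-2 + (20 - 20 + 5*n))*(1/(3*n)) = (-2 + 5*n)*(1/(3*n)) = (-2 + 5*n)/(3*n))
(-16190 - (-12444 - R(t(10, 7)))) + 33510 = (-16190 - (-12444 - 83/((⅓)*(-2 + 5*10)/10))) + 33510 = (-16190 - (-12444 - 83/((⅓)*(⅒)*(-2 + 50)))) + 33510 = (-16190 - (-12444 - 83/((⅓)*(⅒)*48))) + 33510 = (-16190 - (-12444 - 83/8/5)) + 33510 = (-16190 - (-12444 - 83*5/8)) + 33510 = (-16190 - (-12444 - 1*415/8)) + 33510 = (-16190 - (-12444 - 415/8)) + 33510 = (-16190 - 1*(-99967/8)) + 33510 = (-16190 + 99967/8) + 33510 = -29553/8 + 33510 = 238527/8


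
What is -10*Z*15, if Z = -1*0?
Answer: 0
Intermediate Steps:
Z = 0
-10*Z*15 = -10*0*15 = 0*15 = 0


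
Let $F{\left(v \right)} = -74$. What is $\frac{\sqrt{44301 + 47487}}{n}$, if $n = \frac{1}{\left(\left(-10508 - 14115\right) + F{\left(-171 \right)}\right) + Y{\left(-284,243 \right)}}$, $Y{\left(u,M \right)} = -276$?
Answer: $- 49946 \sqrt{22947} \approx -7.566 \cdot 10^{6}$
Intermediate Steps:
$n = - \frac{1}{24973}$ ($n = \frac{1}{\left(\left(-10508 - 14115\right) - 74\right) - 276} = \frac{1}{\left(-24623 - 74\right) - 276} = \frac{1}{-24697 - 276} = \frac{1}{-24973} = - \frac{1}{24973} \approx -4.0043 \cdot 10^{-5}$)
$\frac{\sqrt{44301 + 47487}}{n} = \frac{\sqrt{44301 + 47487}}{- \frac{1}{24973}} = \sqrt{91788} \left(-24973\right) = 2 \sqrt{22947} \left(-24973\right) = - 49946 \sqrt{22947}$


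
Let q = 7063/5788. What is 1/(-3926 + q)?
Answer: -5788/22716625 ≈ -0.00025479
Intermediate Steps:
q = 7063/5788 (q = 7063*(1/5788) = 7063/5788 ≈ 1.2203)
1/(-3926 + q) = 1/(-3926 + 7063/5788) = 1/(-22716625/5788) = -5788/22716625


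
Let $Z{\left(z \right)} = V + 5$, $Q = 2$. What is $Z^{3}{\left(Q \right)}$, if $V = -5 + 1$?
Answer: $1$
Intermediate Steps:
$V = -4$
$Z{\left(z \right)} = 1$ ($Z{\left(z \right)} = -4 + 5 = 1$)
$Z^{3}{\left(Q \right)} = 1^{3} = 1$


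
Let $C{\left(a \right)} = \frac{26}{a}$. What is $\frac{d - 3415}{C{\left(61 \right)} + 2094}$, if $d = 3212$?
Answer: $- \frac{12383}{127760} \approx -0.096924$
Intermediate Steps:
$\frac{d - 3415}{C{\left(61 \right)} + 2094} = \frac{3212 - 3415}{\frac{26}{61} + 2094} = - \frac{203}{26 \cdot \frac{1}{61} + 2094} = - \frac{203}{\frac{26}{61} + 2094} = - \frac{203}{\frac{127760}{61}} = \left(-203\right) \frac{61}{127760} = - \frac{12383}{127760}$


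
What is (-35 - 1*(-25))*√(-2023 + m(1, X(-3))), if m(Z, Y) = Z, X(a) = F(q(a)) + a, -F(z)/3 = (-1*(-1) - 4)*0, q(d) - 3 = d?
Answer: -10*I*√2022 ≈ -449.67*I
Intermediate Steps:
q(d) = 3 + d
F(z) = 0 (F(z) = -3*(-1*(-1) - 4)*0 = -3*(1 - 4)*0 = -(-9)*0 = -3*0 = 0)
X(a) = a (X(a) = 0 + a = a)
(-35 - 1*(-25))*√(-2023 + m(1, X(-3))) = (-35 - 1*(-25))*√(-2023 + 1) = (-35 + 25)*√(-2022) = -10*I*√2022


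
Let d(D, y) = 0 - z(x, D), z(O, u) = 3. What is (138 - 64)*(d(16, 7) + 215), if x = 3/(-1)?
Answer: 15688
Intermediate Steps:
x = -3 (x = 3*(-1) = -3)
d(D, y) = -3 (d(D, y) = 0 - 1*3 = 0 - 3 = -3)
(138 - 64)*(d(16, 7) + 215) = (138 - 64)*(-3 + 215) = 74*212 = 15688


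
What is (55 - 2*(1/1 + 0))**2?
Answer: 2809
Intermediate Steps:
(55 - 2*(1/1 + 0))**2 = (55 - 2*(1 + 0))**2 = (55 - 2*1)**2 = (55 - 2)**2 = 53**2 = 2809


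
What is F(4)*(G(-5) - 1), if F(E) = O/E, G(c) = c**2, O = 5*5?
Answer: 150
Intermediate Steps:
O = 25
F(E) = 25/E
F(4)*(G(-5) - 1) = (25/4)*((-5)**2 - 1) = (25*(1/4))*(25 - 1) = (25/4)*24 = 150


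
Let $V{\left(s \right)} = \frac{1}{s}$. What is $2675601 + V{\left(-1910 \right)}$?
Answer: $\frac{5110397909}{1910} \approx 2.6756 \cdot 10^{6}$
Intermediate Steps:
$2675601 + V{\left(-1910 \right)} = 2675601 + \frac{1}{-1910} = 2675601 - \frac{1}{1910} = \frac{5110397909}{1910}$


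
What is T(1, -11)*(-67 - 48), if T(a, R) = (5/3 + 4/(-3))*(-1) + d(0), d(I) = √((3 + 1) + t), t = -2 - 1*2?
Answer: 115/3 ≈ 38.333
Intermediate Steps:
t = -4 (t = -2 - 2 = -4)
d(I) = 0 (d(I) = √((3 + 1) - 4) = √(4 - 4) = √0 = 0)
T(a, R) = -⅓ (T(a, R) = (5/3 + 4/(-3))*(-1) + 0 = (5*(⅓) + 4*(-⅓))*(-1) + 0 = (5/3 - 4/3)*(-1) + 0 = (⅓)*(-1) + 0 = -⅓ + 0 = -⅓)
T(1, -11)*(-67 - 48) = -(-67 - 48)/3 = -⅓*(-115) = 115/3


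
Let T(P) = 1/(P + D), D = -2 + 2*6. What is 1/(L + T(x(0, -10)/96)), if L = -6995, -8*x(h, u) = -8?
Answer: -961/6722099 ≈ -0.00014296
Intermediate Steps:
x(h, u) = 1 (x(h, u) = -⅛*(-8) = 1)
D = 10 (D = -2 + 12 = 10)
T(P) = 1/(10 + P) (T(P) = 1/(P + 10) = 1/(10 + P))
1/(L + T(x(0, -10)/96)) = 1/(-6995 + 1/(10 + 1/96)) = 1/(-6995 + 1/(961/96)) = 1/(-6995 + 96/961) = 1/(-6722099/961) = -961/6722099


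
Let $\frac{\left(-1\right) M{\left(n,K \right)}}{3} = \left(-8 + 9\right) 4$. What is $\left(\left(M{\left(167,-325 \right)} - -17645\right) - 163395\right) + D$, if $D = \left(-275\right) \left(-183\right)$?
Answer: $-95437$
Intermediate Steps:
$M{\left(n,K \right)} = -12$ ($M{\left(n,K \right)} = - 3 \left(-8 + 9\right) 4 = - 3 \cdot 1 \cdot 4 = \left(-3\right) 4 = -12$)
$D = 50325$
$\left(\left(M{\left(167,-325 \right)} - -17645\right) - 163395\right) + D = \left(\left(-12 - -17645\right) - 163395\right) + 50325 = \left(\left(-12 + 17645\right) - 163395\right) + 50325 = \left(17633 - 163395\right) + 50325 = -145762 + 50325 = -95437$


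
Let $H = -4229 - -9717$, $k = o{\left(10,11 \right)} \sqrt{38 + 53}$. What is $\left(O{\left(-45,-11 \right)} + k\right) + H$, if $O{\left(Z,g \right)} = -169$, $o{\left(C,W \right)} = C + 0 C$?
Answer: $5319 + 10 \sqrt{91} \approx 5414.4$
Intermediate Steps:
$o{\left(C,W \right)} = C$ ($o{\left(C,W \right)} = C + 0 = C$)
$k = 10 \sqrt{91}$ ($k = 10 \sqrt{38 + 53} = 10 \sqrt{91} \approx 95.394$)
$H = 5488$ ($H = -4229 + 9717 = 5488$)
$\left(O{\left(-45,-11 \right)} + k\right) + H = \left(-169 + 10 \sqrt{91}\right) + 5488 = 5319 + 10 \sqrt{91}$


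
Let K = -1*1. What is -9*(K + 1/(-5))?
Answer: 54/5 ≈ 10.800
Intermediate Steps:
K = -1
-9*(K + 1/(-5)) = -9*(-1 + 1/(-5)) = -9*(-1 - ⅕) = -9*(-6/5) = 54/5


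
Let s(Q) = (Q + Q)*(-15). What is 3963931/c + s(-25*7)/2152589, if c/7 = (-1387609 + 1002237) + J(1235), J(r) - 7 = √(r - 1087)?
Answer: -3282751831412721285/2237709432864754471 - 7927862*√37/1039543281539 ≈ -1.4671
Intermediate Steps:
s(Q) = -30*Q (s(Q) = (2*Q)*(-15) = -30*Q)
J(r) = 7 + √(-1087 + r) (J(r) = 7 + √(r - 1087) = 7 + √(-1087 + r))
c = -2697555 + 14*√37 (c = 7*((-1387609 + 1002237) + (7 + √(-1087 + 1235))) = 7*(-385372 + (7 + √148)) = 7*(-385372 + (7 + 2*√37)) = 7*(-385365 + 2*√37) = -2697555 + 14*√37 ≈ -2.6975e+6)
3963931/c + s(-25*7)/2152589 = 3963931/(-2697555 + 14*√37) - (-750)*7/2152589 = 3963931/(-2697555 + 14*√37) - 30*(-175)*(1/2152589) = 3963931/(-2697555 + 14*√37) + 5250*(1/2152589) = 3963931/(-2697555 + 14*√37) + 5250/2152589 = 5250/2152589 + 3963931/(-2697555 + 14*√37)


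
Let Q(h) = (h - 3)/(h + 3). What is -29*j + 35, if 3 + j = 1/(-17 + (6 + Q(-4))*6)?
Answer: 7413/61 ≈ 121.52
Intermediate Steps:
Q(h) = (-3 + h)/(3 + h)
j = -182/61 (j = -3 + 1/(-17 + (6 + (-3 - 4)/(3 - 4))*6) = -3 + 1/(-17 + (6 - 7/(-1))*6) = -3 + 1/(-17 + (6 - 1*(-7))*6) = -3 + 1/(-17 + (6 + 7)*6) = -3 + 1/(-17 + 13*6) = -3 + 1/(-17 + 78) = -3 + 1/61 = -182/61 ≈ -2.9836)
-29*j + 35 = -29*(-182/61) + 35 = 5278/61 + 35 = 7413/61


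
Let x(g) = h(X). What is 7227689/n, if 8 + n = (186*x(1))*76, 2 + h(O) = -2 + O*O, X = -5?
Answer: 7227689/296848 ≈ 24.348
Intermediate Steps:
h(O) = -4 + O**2 (h(O) = -2 + (-2 + O*O) = -2 + (-2 + O**2) = -4 + O**2)
x(g) = 21 (x(g) = -4 + (-5)**2 = -4 + 25 = 21)
n = 296848 (n = -8 + (186*21)*76 = -8 + 3906*76 = -8 + 296856 = 296848)
7227689/n = 7227689/296848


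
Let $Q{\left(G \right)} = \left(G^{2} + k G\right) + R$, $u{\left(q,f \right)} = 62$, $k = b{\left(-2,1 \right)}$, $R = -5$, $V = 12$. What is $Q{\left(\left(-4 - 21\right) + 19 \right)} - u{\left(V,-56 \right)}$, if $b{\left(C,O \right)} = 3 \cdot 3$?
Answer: $-85$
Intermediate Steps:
$b{\left(C,O \right)} = 9$
$k = 9$
$Q{\left(G \right)} = -5 + G^{2} + 9 G$ ($Q{\left(G \right)} = \left(G^{2} + 9 G\right) - 5 = -5 + G^{2} + 9 G$)
$Q{\left(\left(-4 - 21\right) + 19 \right)} - u{\left(V,-56 \right)} = \left(-5 + \left(\left(-4 - 21\right) + 19\right)^{2} + 9 \left(\left(-4 - 21\right) + 19\right)\right) - 62 = \left(-5 + \left(-25 + 19\right)^{2} + 9 \left(-25 + 19\right)\right) - 62 = \left(-5 + \left(-6\right)^{2} + 9 \left(-6\right)\right) - 62 = \left(-5 + 36 - 54\right) - 62 = -23 - 62 = -85$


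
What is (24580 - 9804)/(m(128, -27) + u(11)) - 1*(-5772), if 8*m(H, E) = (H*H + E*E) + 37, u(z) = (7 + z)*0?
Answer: 49554004/8575 ≈ 5778.9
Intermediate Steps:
u(z) = 0
m(H, E) = 37/8 + E**2/8 + H**2/8 (m(H, E) = ((H*H + E*E) + 37)/8 = ((H**2 + E**2) + 37)/8 = ((E**2 + H**2) + 37)/8 = (37 + E**2 + H**2)/8 = 37/8 + E**2/8 + H**2/8)
(24580 - 9804)/(m(128, -27) + u(11)) - 1*(-5772) = (24580 - 9804)/((37/8 + (1/8)*(-27)**2 + (1/8)*128**2) + 0) - 1*(-5772) = 14776/((37/8 + (1/8)*729 + (1/8)*16384) + 0) + 5772 = 14776/((37/8 + 729/8 + 2048) + 0) + 5772 = 14776/(8575/4 + 0) + 5772 = 14776/(8575/4) + 5772 = 14776*(4/8575) + 5772 = 59104/8575 + 5772 = 49554004/8575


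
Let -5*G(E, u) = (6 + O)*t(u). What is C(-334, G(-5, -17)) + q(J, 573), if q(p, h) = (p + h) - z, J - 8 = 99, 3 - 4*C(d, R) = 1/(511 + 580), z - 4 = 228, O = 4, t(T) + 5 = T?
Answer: 489586/1091 ≈ 448.75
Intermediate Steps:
t(T) = -5 + T
z = 232 (z = 4 + 228 = 232)
G(E, u) = 10 - 2*u (G(E, u) = -(6 + 4)*(-5 + u)/5 = -2*(-5 + u) = -(-50 + 10*u)/5 = 10 - 2*u)
C(d, R) = 818/1091 (C(d, R) = ¾ - 1/(4*(511 + 580)) = ¾ - ¼/1091 = ¾ - ¼*1/1091 = ¾ - 1/4364 = 818/1091)
J = 107 (J = 8 + 99 = 107)
q(p, h) = -232 + h + p (q(p, h) = (p + h) - 1*232 = (h + p) - 232 = -232 + h + p)
C(-334, G(-5, -17)) + q(J, 573) = 818/1091 + (-232 + 573 + 107) = 818/1091 + 448 = 489586/1091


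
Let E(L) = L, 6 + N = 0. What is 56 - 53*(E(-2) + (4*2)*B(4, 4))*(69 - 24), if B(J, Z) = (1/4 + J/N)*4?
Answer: 36626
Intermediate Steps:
N = -6 (N = -6 + 0 = -6)
B(J, Z) = 1 - 2*J/3 (B(J, Z) = (1/4 + J/(-6))*4 = (1*(¼) + J*(-⅙))*4 = (¼ - J/6)*4 = 1 - 2*J/3)
56 - 53*(E(-2) + (4*2)*B(4, 4))*(69 - 24) = 56 - 53*(-2 + (4*2)*(1 - ⅔*4))*(69 - 24) = 56 - 53*(-2 + 8*(1 - 8/3))*45 = 56 - 53*(-2 + 8*(-5/3))*45 = 56 - 53*(-2 - 40/3)*45 = 56 - (-2438)*45/3 = 56 - 53*(-690) = 56 + 36570 = 36626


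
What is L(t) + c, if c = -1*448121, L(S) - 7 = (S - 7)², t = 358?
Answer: -324913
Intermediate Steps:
L(S) = 7 + (-7 + S)² (L(S) = 7 + (S - 7)² = 7 + (-7 + S)²)
c = -448121
L(t) + c = (7 + (-7 + 358)²) - 448121 = (7 + 351²) - 448121 = (7 + 123201) - 448121 = 123208 - 448121 = -324913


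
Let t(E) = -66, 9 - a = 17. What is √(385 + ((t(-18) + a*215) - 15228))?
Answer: I*√16629 ≈ 128.95*I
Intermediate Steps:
a = -8 (a = 9 - 1*17 = 9 - 17 = -8)
√(385 + ((t(-18) + a*215) - 15228)) = √(385 + ((-66 - 8*215) - 15228)) = √(385 + ((-66 - 1720) - 15228)) = √(385 + (-1786 - 15228)) = √(385 - 17014) = √(-16629) = I*√16629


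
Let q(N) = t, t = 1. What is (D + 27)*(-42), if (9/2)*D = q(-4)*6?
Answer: -1190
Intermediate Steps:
q(N) = 1
D = 4/3 (D = 2*(1*6)/9 = (2/9)*6 = 4/3 ≈ 1.3333)
(D + 27)*(-42) = (4/3 + 27)*(-42) = (85/3)*(-42) = -1190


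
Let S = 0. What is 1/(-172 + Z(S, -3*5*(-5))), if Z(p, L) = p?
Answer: -1/172 ≈ -0.0058140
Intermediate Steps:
1/(-172 + Z(S, -3*5*(-5))) = 1/(-172 + 0) = 1/(-172) = -1/172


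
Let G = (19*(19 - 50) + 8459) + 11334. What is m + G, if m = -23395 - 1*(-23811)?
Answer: 19620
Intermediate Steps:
m = 416 (m = -23395 + 23811 = 416)
G = 19204 (G = (19*(-31) + 8459) + 11334 = (-589 + 8459) + 11334 = 7870 + 11334 = 19204)
m + G = 416 + 19204 = 19620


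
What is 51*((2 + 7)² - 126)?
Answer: -2295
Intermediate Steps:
51*((2 + 7)² - 126) = 51*(9² - 126) = 51*(81 - 126) = 51*(-45) = -2295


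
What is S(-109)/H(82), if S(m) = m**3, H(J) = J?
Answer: -1295029/82 ≈ -15793.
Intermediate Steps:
S(-109)/H(82) = (-109)**3/82 = -1295029*1/82 = -1295029/82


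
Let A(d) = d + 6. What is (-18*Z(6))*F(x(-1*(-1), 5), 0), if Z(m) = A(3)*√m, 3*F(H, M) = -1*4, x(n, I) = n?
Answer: 216*√6 ≈ 529.09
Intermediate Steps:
A(d) = 6 + d
F(H, M) = -4/3 (F(H, M) = (-1*4)/3 = (⅓)*(-4) = -4/3)
Z(m) = 9*√m (Z(m) = (6 + 3)*√m = 9*√m)
(-18*Z(6))*F(x(-1*(-1), 5), 0) = -162*√6*(-4/3) = 216*√6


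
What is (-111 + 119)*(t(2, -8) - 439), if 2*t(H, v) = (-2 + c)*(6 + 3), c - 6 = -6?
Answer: -3584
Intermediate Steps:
c = 0 (c = 6 - 6 = 0)
t(H, v) = -9 (t(H, v) = ((-2 + 0)*(6 + 3))/2 = (-2*9)/2 = (½)*(-18) = -9)
(-111 + 119)*(t(2, -8) - 439) = (-111 + 119)*(-9 - 439) = 8*(-448) = -3584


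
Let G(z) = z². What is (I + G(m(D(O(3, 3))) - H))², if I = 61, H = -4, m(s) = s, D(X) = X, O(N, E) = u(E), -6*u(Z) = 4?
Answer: 421201/81 ≈ 5200.0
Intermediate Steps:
u(Z) = -⅔ (u(Z) = -⅙*4 = -⅔)
O(N, E) = -⅔
(I + G(m(D(O(3, 3))) - H))² = (61 + (-⅔ - 1*(-4))²)² = (61 + (-⅔ + 4)²)² = (61 + (10/3)²)² = (61 + 100/9)² = (649/9)² = 421201/81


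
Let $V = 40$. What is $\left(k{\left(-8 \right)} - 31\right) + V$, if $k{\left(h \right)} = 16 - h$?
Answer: $33$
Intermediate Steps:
$\left(k{\left(-8 \right)} - 31\right) + V = \left(\left(16 - -8\right) - 31\right) + 40 = \left(\left(16 + 8\right) - 31\right) + 40 = \left(24 - 31\right) + 40 = -7 + 40 = 33$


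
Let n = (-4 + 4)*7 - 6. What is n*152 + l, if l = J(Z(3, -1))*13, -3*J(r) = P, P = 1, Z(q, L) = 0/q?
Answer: -2749/3 ≈ -916.33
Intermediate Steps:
Z(q, L) = 0
J(r) = -⅓ (J(r) = -⅓*1 = -⅓)
n = -6 (n = 0*7 - 6 = 0 - 6 = -6)
l = -13/3 (l = -⅓*13 = -13/3 ≈ -4.3333)
n*152 + l = -6*152 - 13/3 = -912 - 13/3 = -2749/3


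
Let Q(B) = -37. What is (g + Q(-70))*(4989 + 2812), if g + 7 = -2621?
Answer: -20789665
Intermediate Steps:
g = -2628 (g = -7 - 2621 = -2628)
(g + Q(-70))*(4989 + 2812) = (-2628 - 37)*(4989 + 2812) = -2665*7801 = -20789665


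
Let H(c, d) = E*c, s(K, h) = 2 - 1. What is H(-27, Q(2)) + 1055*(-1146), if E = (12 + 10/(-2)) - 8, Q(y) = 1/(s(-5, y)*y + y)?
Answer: -1209003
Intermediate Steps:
s(K, h) = 1
Q(y) = 1/(2*y) (Q(y) = 1/(1*y + y) = 1/(y + y) = 1/(2*y))
E = -1 (E = (12 + 10*(-1/2)) - 8 = (12 - 5) - 8 = 7 - 8 = -1)
H(c, d) = -c
H(-27, Q(2)) + 1055*(-1146) = -1*(-27) + 1055*(-1146) = 27 - 1209030 = -1209003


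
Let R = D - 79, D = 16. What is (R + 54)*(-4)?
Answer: 36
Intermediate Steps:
R = -63 (R = 16 - 79 = -63)
(R + 54)*(-4) = (-63 + 54)*(-4) = -9*(-4) = 36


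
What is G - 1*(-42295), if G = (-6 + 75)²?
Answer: 47056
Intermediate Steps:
G = 4761 (G = 69² = 4761)
G - 1*(-42295) = 4761 - 1*(-42295) = 4761 + 42295 = 47056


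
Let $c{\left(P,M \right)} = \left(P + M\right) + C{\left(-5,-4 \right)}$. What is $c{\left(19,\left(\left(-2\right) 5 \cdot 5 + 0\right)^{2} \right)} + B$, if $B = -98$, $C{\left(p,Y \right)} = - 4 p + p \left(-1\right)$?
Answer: $2446$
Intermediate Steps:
$C{\left(p,Y \right)} = - 5 p$ ($C{\left(p,Y \right)} = - 4 p - p = - 5 p$)
$c{\left(P,M \right)} = 25 + M + P$ ($c{\left(P,M \right)} = \left(P + M\right) - -25 = \left(M + P\right) + 25 = 25 + M + P$)
$c{\left(19,\left(\left(-2\right) 5 \cdot 5 + 0\right)^{2} \right)} + B = \left(25 + \left(\left(-2\right) 5 \cdot 5 + 0\right)^{2} + 19\right) - 98 = \left(25 + \left(\left(-10\right) 5 + 0\right)^{2} + 19\right) - 98 = \left(25 + \left(-50 + 0\right)^{2} + 19\right) - 98 = \left(25 + \left(-50\right)^{2} + 19\right) - 98 = \left(25 + 2500 + 19\right) - 98 = 2544 - 98 = 2446$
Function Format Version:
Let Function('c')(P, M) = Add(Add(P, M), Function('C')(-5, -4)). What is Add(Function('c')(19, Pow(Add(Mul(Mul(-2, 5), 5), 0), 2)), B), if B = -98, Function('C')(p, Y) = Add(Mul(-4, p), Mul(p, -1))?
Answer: 2446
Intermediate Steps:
Function('C')(p, Y) = Mul(-5, p) (Function('C')(p, Y) = Add(Mul(-4, p), Mul(-1, p)) = Mul(-5, p))
Function('c')(P, M) = Add(25, M, P) (Function('c')(P, M) = Add(Add(P, M), Mul(-5, -5)) = Add(Add(M, P), 25) = Add(25, M, P))
Add(Function('c')(19, Pow(Add(Mul(Mul(-2, 5), 5), 0), 2)), B) = Add(Add(25, Pow(Add(Mul(Mul(-2, 5), 5), 0), 2), 19), -98) = Add(Add(25, Pow(Add(Mul(-10, 5), 0), 2), 19), -98) = Add(Add(25, Pow(Add(-50, 0), 2), 19), -98) = Add(Add(25, Pow(-50, 2), 19), -98) = Add(Add(25, 2500, 19), -98) = Add(2544, -98) = 2446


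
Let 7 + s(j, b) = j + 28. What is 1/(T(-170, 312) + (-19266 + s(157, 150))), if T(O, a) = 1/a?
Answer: -312/5955455 ≈ -5.2389e-5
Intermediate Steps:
s(j, b) = 21 + j (s(j, b) = -7 + (j + 28) = -7 + (28 + j) = 21 + j)
1/(T(-170, 312) + (-19266 + s(157, 150))) = 1/(1/312 + (-19266 + (21 + 157))) = 1/(1/312 + (-19266 + 178)) = 1/(1/312 - 19088) = 1/(-5955455/312) = -312/5955455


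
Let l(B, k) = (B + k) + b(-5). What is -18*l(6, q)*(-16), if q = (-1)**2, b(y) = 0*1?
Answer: 2016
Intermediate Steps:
b(y) = 0
q = 1
l(B, k) = B + k (l(B, k) = (B + k) + 0 = B + k)
-18*l(6, q)*(-16) = -18*(6 + 1)*(-16) = -18*7*(-16) = -126*(-16) = 2016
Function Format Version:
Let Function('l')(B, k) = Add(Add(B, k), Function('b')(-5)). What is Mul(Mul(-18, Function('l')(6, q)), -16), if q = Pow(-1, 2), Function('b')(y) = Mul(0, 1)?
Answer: 2016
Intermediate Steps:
Function('b')(y) = 0
q = 1
Function('l')(B, k) = Add(B, k) (Function('l')(B, k) = Add(Add(B, k), 0) = Add(B, k))
Mul(Mul(-18, Function('l')(6, q)), -16) = Mul(Mul(-18, Add(6, 1)), -16) = Mul(Mul(-18, 7), -16) = Mul(-126, -16) = 2016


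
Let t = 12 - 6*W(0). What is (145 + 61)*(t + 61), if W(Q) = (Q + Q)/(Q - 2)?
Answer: 15038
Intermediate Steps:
W(Q) = 2*Q/(-2 + Q) (W(Q) = (2*Q)/(-2 + Q) = 2*Q/(-2 + Q))
t = 12 (t = 12 - 6*2*0/(-2 + 0) = 12 - 6*2*0/(-2) = 12 - 6*2*0*(-½) = 12 - 6*0 = 12 - 1*0 = 12 + 0 = 12)
(145 + 61)*(t + 61) = (145 + 61)*(12 + 61) = 206*73 = 15038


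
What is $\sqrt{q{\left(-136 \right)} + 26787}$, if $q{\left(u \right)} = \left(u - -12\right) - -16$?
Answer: $\sqrt{26679} \approx 163.34$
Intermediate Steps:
$q{\left(u \right)} = 28 + u$ ($q{\left(u \right)} = \left(u + 12\right) + 16 = \left(12 + u\right) + 16 = 28 + u$)
$\sqrt{q{\left(-136 \right)} + 26787} = \sqrt{\left(28 - 136\right) + 26787} = \sqrt{-108 + 26787} = \sqrt{26679}$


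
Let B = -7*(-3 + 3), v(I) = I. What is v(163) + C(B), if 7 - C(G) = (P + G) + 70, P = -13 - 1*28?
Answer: 141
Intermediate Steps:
P = -41 (P = -13 - 28 = -41)
B = 0 (B = -7*0 = 0)
C(G) = -22 - G (C(G) = 7 - ((-41 + G) + 70) = 7 - (29 + G) = 7 + (-29 - G) = -22 - G)
v(163) + C(B) = 163 + (-22 - 1*0) = 163 + (-22 + 0) = 163 - 22 = 141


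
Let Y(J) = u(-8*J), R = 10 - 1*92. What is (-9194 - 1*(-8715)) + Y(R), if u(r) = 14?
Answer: -465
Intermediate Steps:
R = -82 (R = 10 - 92 = -82)
Y(J) = 14
(-9194 - 1*(-8715)) + Y(R) = (-9194 - 1*(-8715)) + 14 = (-9194 + 8715) + 14 = -479 + 14 = -465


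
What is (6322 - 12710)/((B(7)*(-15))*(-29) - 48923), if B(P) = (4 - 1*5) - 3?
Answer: 6388/50663 ≈ 0.12609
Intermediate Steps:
B(P) = -4 (B(P) = (4 - 5) - 3 = -1 - 3 = -4)
(6322 - 12710)/((B(7)*(-15))*(-29) - 48923) = (6322 - 12710)/(-4*(-15)*(-29) - 48923) = -6388/(60*(-29) - 48923) = -6388/(-1740 - 48923) = -6388/(-50663) = -6388*(-1/50663) = 6388/50663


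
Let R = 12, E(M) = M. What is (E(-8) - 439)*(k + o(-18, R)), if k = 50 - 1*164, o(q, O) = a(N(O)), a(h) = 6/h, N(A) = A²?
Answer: 407515/8 ≈ 50939.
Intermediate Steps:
o(q, O) = 6/O² (o(q, O) = 6/(O²) = 6/O²)
k = -114 (k = 50 - 164 = -114)
(E(-8) - 439)*(k + o(-18, R)) = (-8 - 439)*(-114 + 6/12²) = -447*(-114 + 6*(1/144)) = -447*(-114 + 1/24) = -447*(-2735/24) = 407515/8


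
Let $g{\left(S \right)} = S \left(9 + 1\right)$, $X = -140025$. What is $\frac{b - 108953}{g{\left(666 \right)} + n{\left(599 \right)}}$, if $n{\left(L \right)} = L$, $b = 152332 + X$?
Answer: $- \frac{96646}{7259} \approx -13.314$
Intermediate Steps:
$b = 12307$ ($b = 152332 - 140025 = 12307$)
$g{\left(S \right)} = 10 S$ ($g{\left(S \right)} = S 10 = 10 S$)
$\frac{b - 108953}{g{\left(666 \right)} + n{\left(599 \right)}} = \frac{12307 - 108953}{10 \cdot 666 + 599} = - \frac{96646}{6660 + 599} = - \frac{96646}{7259}$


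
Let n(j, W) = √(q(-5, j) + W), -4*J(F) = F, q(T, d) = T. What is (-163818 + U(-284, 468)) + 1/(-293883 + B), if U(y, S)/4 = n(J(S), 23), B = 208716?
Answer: -13951887607/85167 + 12*√2 ≈ -1.6380e+5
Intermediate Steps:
J(F) = -F/4
n(j, W) = √(-5 + W)
U(y, S) = 12*√2 (U(y, S) = 4*√(-5 + 23) = 4*√18 = 4*(3*√2) = 12*√2)
(-163818 + U(-284, 468)) + 1/(-293883 + B) = (-163818 + 12*√2) + 1/(-293883 + 208716) = (-163818 + 12*√2) + 1/(-85167) = (-163818 + 12*√2) - 1/85167 = -13951887607/85167 + 12*√2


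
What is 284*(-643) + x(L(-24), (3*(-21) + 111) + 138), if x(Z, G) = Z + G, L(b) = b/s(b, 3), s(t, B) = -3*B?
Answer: -547270/3 ≈ -1.8242e+5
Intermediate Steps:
L(b) = -b/9 (L(b) = b/((-3*3)) = b/(-9) = b*(-⅑) = -b/9)
x(Z, G) = G + Z
284*(-643) + x(L(-24), (3*(-21) + 111) + 138) = 284*(-643) + (((3*(-21) + 111) + 138) - ⅑*(-24)) = -182612 + (((-63 + 111) + 138) + 8/3) = -182612 + ((48 + 138) + 8/3) = -182612 + (186 + 8/3) = -182612 + 566/3 = -547270/3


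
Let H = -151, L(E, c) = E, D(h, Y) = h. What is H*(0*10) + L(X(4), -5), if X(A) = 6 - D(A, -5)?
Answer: 2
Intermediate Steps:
X(A) = 6 - A
H*(0*10) + L(X(4), -5) = -0*10 + (6 - 1*4) = -151*0 + (6 - 4) = 0 + 2 = 2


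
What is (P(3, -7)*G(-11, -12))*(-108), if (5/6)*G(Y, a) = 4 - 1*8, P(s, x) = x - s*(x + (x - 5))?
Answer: 25920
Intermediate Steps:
P(s, x) = x - s*(-5 + 2*x) (P(s, x) = x - s*(x + (-5 + x)) = x - s*(-5 + 2*x))
G(Y, a) = -24/5 (G(Y, a) = 6*(4 - 1*8)/5 = 6*(4 - 8)/5 = (6/5)*(-4) = -24/5)
(P(3, -7)*G(-11, -12))*(-108) = ((-7 + 5*3 - 2*3*(-7))*(-24/5))*(-108) = ((-7 + 15 + 42)*(-24/5))*(-108) = (50*(-24/5))*(-108) = -240*(-108) = 25920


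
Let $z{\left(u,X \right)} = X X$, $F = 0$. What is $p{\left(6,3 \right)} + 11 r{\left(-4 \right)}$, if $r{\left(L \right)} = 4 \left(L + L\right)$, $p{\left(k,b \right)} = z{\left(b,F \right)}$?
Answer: $-352$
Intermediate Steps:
$z{\left(u,X \right)} = X^{2}$
$p{\left(k,b \right)} = 0$ ($p{\left(k,b \right)} = 0^{2} = 0$)
$r{\left(L \right)} = 8 L$ ($r{\left(L \right)} = 4 \cdot 2 L = 8 L$)
$p{\left(6,3 \right)} + 11 r{\left(-4 \right)} = 0 + 11 \cdot 8 \left(-4\right) = 0 + 11 \left(-32\right) = 0 - 352 = -352$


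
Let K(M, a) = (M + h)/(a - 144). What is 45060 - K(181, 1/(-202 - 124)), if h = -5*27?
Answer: 2115356696/46945 ≈ 45060.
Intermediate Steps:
h = -135
K(M, a) = (-135 + M)/(-144 + a) (K(M, a) = (M - 135)/(a - 144) = (-135 + M)/(-144 + a))
45060 - K(181, 1/(-202 - 124)) = 45060 - (-135 + 181)/(-144 + 1/(-202 - 124)) = 45060 - 46/(-144 + 1/(-326)) = 45060 - 46/(-144 - 1/326) = 45060 - 46/(-46945/326) = 45060 - (-326)*46/46945 = 45060 - 1*(-14996/46945) = 45060 + 14996/46945 = 2115356696/46945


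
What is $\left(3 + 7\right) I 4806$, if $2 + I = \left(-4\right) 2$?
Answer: $-480600$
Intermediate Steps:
$I = -10$ ($I = -2 - 8 = -10$)
$\left(3 + 7\right) I 4806 = \left(3 + 7\right) \left(-10\right) 4806 = 10 \left(-10\right) 4806 = \left(-100\right) 4806 = -480600$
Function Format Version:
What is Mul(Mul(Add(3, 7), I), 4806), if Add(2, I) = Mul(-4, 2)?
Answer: -480600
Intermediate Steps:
I = -10 (I = Add(-2, Mul(-4, 2)) = Add(-2, -8) = -10)
Mul(Mul(Add(3, 7), I), 4806) = Mul(Mul(Add(3, 7), -10), 4806) = Mul(Mul(10, -10), 4806) = Mul(-100, 4806) = -480600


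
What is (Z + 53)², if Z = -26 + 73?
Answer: 10000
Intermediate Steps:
Z = 47
(Z + 53)² = (47 + 53)² = 100² = 10000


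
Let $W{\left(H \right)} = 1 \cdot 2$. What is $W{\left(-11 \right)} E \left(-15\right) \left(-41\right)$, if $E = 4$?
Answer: $4920$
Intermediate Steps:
$W{\left(H \right)} = 2$
$W{\left(-11 \right)} E \left(-15\right) \left(-41\right) = 2 \cdot 4 \left(-15\right) \left(-41\right) = 2 \left(-60\right) \left(-41\right) = \left(-120\right) \left(-41\right) = 4920$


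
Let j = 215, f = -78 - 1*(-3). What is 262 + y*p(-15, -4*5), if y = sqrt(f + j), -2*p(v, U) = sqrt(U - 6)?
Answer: 262 - I*sqrt(910) ≈ 262.0 - 30.166*I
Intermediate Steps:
p(v, U) = -sqrt(-6 + U)/2 (p(v, U) = -sqrt(U - 6)/2 = -sqrt(-6 + U)/2)
f = -75 (f = -78 + 3 = -75)
y = 2*sqrt(35) (y = sqrt(-75 + 215) = sqrt(140) = 2*sqrt(35) ≈ 11.832)
262 + y*p(-15, -4*5) = 262 + (2*sqrt(35))*(-sqrt(-6 - 4*5)/2) = 262 + (2*sqrt(35))*(-sqrt(-6 - 20)/2) = 262 + (2*sqrt(35))*(-I*sqrt(26)/2) = 262 - I*sqrt(910)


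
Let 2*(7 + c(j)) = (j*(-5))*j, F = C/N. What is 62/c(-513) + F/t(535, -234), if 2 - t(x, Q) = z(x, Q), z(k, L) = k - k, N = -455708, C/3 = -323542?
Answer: 638546971075/599647473172 ≈ 1.0649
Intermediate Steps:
C = -970626 (C = 3*(-323542) = -970626)
z(k, L) = 0
t(x, Q) = 2 (t(x, Q) = 2 - 1*0 = 2 + 0 = 2)
F = 485313/227854 (F = -970626/(-455708) = -970626*(-1/455708) = 485313/227854 ≈ 2.1299)
c(j) = -7 - 5*j**2/2 (c(j) = -7 + ((j*(-5))*j)/2 = -7 + ((-5*j)*j)/2 = -7 + (-5*j**2)/2 = -7 - 5*j**2/2)
62/c(-513) + F/t(535, -234) = 62/(-7 - 5/2*(-513)**2) + (485313/227854)/2 = 62/(-7 - 5/2*263169) + (485313/227854)*(1/2) = 62/(-7 - 1315845/2) + 485313/455708 = 62/(-1315859/2) + 485313/455708 = 62*(-2/1315859) + 485313/455708 = -124/1315859 + 485313/455708 = 638546971075/599647473172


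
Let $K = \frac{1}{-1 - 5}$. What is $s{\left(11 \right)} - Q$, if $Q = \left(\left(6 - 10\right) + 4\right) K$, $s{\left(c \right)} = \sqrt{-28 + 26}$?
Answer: $i \sqrt{2} \approx 1.4142 i$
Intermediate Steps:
$s{\left(c \right)} = i \sqrt{2}$ ($s{\left(c \right)} = \sqrt{-2} = i \sqrt{2}$)
$K = - \frac{1}{6}$ ($K = \frac{1}{-1 - 5} = \frac{1}{-6} = - \frac{1}{6} \approx -0.16667$)
$Q = 0$ ($Q = \left(\left(6 - 10\right) + 4\right) \left(- \frac{1}{6}\right) = \left(-4 + 4\right) \left(- \frac{1}{6}\right) = 0 \left(- \frac{1}{6}\right) = 0$)
$s{\left(11 \right)} - Q = i \sqrt{2} - 0 = i \sqrt{2} + 0 = i \sqrt{2}$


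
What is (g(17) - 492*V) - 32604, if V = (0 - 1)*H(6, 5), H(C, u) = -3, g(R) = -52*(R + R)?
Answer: -35848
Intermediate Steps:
g(R) = -104*R
V = 3 (V = (0 - 1)*(-3) = -1*(-3) = 3)
(g(17) - 492*V) - 32604 = (-104*17 - 492*3) - 32604 = (-1768 - 1476) - 32604 = -3244 - 32604 = -35848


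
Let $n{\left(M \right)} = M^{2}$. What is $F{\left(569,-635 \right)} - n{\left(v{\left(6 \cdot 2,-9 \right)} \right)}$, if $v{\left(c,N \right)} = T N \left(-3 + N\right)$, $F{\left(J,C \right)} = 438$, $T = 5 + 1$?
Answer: $-419466$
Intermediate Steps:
$T = 6$
$v{\left(c,N \right)} = 6 N \left(-3 + N\right)$
$F{\left(569,-635 \right)} - n{\left(v{\left(6 \cdot 2,-9 \right)} \right)} = 438 - \left(6 \left(-9\right) \left(-3 - 9\right)\right)^{2} = 438 - \left(6 \left(-9\right) \left(-12\right)\right)^{2} = 438 - 648^{2} = 438 - 419904 = -419466$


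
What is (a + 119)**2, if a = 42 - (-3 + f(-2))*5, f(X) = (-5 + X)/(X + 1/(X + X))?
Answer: 2085136/81 ≈ 25742.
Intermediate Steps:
f(X) = (-5 + X)/(X + 1/(2*X))
a = 373/9 (a = 42 - (-3 + 2*(-2)*(-5 - 2)/(1 + 2*(-2)**2))*5 = 42 - (-3 + 2*(-2)*(-7)/(1 + 2*4))*5 = 42 - (-3 + 2*(-2)*(-7)/(1 + 8))*5 = 42 - (-3 + 2*(-2)*(-7)/9)*5 = 42 - (-3 + 2*(-2)*(1/9)*(-7))*5 = 42 - (-3 + 28/9)*5 = 42 - 5/9 = 373/9 ≈ 41.444)
(a + 119)**2 = (373/9 + 119)**2 = (1444/9)**2 = 2085136/81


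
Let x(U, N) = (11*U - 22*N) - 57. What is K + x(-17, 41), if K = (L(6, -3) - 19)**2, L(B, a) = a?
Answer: -662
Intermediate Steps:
x(U, N) = -57 - 22*N + 11*U (x(U, N) = (-22*N + 11*U) - 57 = -57 - 22*N + 11*U)
K = 484 (K = (-3 - 19)**2 = (-22)**2 = 484)
K + x(-17, 41) = 484 + (-57 - 22*41 + 11*(-17)) = 484 + (-57 - 902 - 187) = 484 - 1146 = -662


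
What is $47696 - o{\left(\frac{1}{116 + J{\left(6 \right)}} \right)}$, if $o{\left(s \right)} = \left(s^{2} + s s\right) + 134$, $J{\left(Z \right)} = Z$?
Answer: $\frac{353956403}{7442} \approx 47562.0$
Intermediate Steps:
$o{\left(s \right)} = 134 + 2 s^{2}$ ($o{\left(s \right)} = \left(s^{2} + s^{2}\right) + 134 = 2 s^{2} + 134 = 134 + 2 s^{2}$)
$47696 - o{\left(\frac{1}{116 + J{\left(6 \right)}} \right)} = 47696 - \left(134 + 2 \left(\frac{1}{116 + 6}\right)^{2}\right) = 47696 - \left(134 + 2 \left(\frac{1}{122}\right)^{2}\right) = 47696 - \left(134 + \frac{2}{14884}\right) = 47696 - \left(134 + 2 \cdot \frac{1}{14884}\right) = 47696 - \left(134 + \frac{1}{7442}\right) = 47696 - \frac{997229}{7442} = \frac{353956403}{7442}$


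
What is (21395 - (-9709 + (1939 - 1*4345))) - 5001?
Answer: 28509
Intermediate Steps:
(21395 - (-9709 + (1939 - 1*4345))) - 5001 = (21395 - (-9709 + (1939 - 4345))) - 5001 = (21395 - (-9709 - 2406)) - 5001 = (21395 - 1*(-12115)) - 5001 = (21395 + 12115) - 5001 = 33510 - 5001 = 28509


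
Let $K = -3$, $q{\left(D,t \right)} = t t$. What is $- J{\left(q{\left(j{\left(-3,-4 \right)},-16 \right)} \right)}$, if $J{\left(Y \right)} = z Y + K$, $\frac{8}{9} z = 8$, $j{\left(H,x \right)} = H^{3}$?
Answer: $-2301$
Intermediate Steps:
$q{\left(D,t \right)} = t^{2}$
$z = 9$ ($z = \frac{9}{8} \cdot 8 = 9$)
$J{\left(Y \right)} = -3 + 9 Y$ ($J{\left(Y \right)} = 9 Y - 3 = -3 + 9 Y$)
$- J{\left(q{\left(j{\left(-3,-4 \right)},-16 \right)} \right)} = - (-3 + 9 \left(-16\right)^{2}) = - (-3 + 9 \cdot 256) = - (-3 + 2304) = \left(-1\right) 2301 = -2301$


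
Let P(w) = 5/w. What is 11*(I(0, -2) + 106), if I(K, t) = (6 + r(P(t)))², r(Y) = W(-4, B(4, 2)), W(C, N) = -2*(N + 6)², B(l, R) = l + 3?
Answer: 1213630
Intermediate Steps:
B(l, R) = 3 + l
W(C, N) = -2*(6 + N)²
r(Y) = -338 (r(Y) = -2*(6 + (3 + 4))² = -2*(6 + 7)² = -2*13² = -2*169 = -338)
I(K, t) = 110224 (I(K, t) = (6 - 338)² = (-332)² = 110224)
11*(I(0, -2) + 106) = 11*(110224 + 106) = 11*110330 = 1213630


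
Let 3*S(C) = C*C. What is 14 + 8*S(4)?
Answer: 170/3 ≈ 56.667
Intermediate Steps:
S(C) = C²/3 (S(C) = (C*C)/3 = C²/3)
14 + 8*S(4) = 14 + 8*((⅓)*4²) = 14 + 8*((⅓)*16) = 14 + 8*(16/3) = 14 + 128/3 = 170/3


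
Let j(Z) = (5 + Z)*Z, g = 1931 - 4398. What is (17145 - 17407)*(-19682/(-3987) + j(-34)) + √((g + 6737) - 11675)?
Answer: -1035126368/3987 + I*√7405 ≈ -2.5963e+5 + 86.052*I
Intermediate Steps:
g = -2467
j(Z) = Z*(5 + Z)
(17145 - 17407)*(-19682/(-3987) + j(-34)) + √((g + 6737) - 11675) = (17145 - 17407)*(-19682/(-3987) - 34*(5 - 34)) + √((-2467 + 6737) - 11675) = -262*(-19682*(-1/3987) - 34*(-29)) + √(4270 - 11675) = -262*(19682/3987 + 986) + √(-7405) = -262*3950864/3987 + I*√7405 = -1035126368/3987 + I*√7405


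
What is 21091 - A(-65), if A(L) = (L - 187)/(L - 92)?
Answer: 3311035/157 ≈ 21089.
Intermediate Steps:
A(L) = (-187 + L)/(-92 + L)
21091 - A(-65) = 21091 - (-187 - 65)/(-92 - 65) = 21091 - (-252)/(-157) = 21091 - (-1)*(-252)/157 = 21091 - 1*252/157 = 21091 - 252/157 = 3311035/157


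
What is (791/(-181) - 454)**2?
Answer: 6883191225/32761 ≈ 2.1010e+5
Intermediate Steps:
(791/(-181) - 454)**2 = (791*(-1/181) - 454)**2 = (-791/181 - 454)**2 = (-82965/181)**2 = 6883191225/32761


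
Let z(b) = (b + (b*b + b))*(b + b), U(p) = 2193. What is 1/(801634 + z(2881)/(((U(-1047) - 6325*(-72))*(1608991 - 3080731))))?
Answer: 112242986970/89977786640254259 ≈ 1.2475e-6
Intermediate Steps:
z(b) = 2*b*(b² + 2*b) (z(b) = (b + (b² + b))*(2*b) = (b + (b + b²))*(2*b) = (b² + 2*b)*(2*b) = 2*b*(b² + 2*b))
1/(801634 + z(2881)/(((U(-1047) - 6325*(-72))*(1608991 - 3080731)))) = 1/(801634 + (2*2881²*(2 + 2881))/(((2193 - 6325*(-72))*(1608991 - 3080731)))) = 1/(801634 + (2*8300161*2883)/(((2193 + 455400)*(-1471740)))) = 1/(801634 + 47858728326/((457593*(-1471740)))) = 1/(801634 + 47858728326/(-673457921820)) = 1/(801634 + 47858728326*(-1/673457921820)) = 1/(801634 - 7976454721/112242986970) = 1/(89977786640254259/112242986970) = 112242986970/89977786640254259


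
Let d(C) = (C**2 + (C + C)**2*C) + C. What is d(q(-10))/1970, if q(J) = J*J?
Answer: 401010/197 ≈ 2035.6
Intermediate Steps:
q(J) = J**2
d(C) = C + C**2 + 4*C**3 (d(C) = (C**2 + (2*C)**2*C) + C = (C**2 + (4*C**2)*C) + C = (C**2 + 4*C**3) + C = C + C**2 + 4*C**3)
d(q(-10))/1970 = ((-10)**2*(1 + (-10)**2 + 4*((-10)**2)**2))/1970 = (100*(1 + 100 + 4*100**2))*(1/1970) = (100*(1 + 100 + 4*10000))*(1/1970) = (100*(1 + 100 + 40000))*(1/1970) = (100*40101)*(1/1970) = 4010100*(1/1970) = 401010/197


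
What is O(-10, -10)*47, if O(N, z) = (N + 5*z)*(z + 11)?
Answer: -2820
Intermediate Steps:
O(N, z) = (11 + z)*(N + 5*z) (O(N, z) = (N + 5*z)*(11 + z) = (11 + z)*(N + 5*z))
O(-10, -10)*47 = (5*(-10)² + 11*(-10) + 55*(-10) - 10*(-10))*47 = (5*100 - 110 - 550 + 100)*47 = (500 - 110 - 550 + 100)*47 = -60*47 = -2820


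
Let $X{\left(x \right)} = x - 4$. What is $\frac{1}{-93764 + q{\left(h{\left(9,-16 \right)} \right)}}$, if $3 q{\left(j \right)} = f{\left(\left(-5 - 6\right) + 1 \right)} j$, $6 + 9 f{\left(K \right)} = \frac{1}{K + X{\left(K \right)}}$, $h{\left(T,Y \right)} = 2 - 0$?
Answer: $- \frac{324}{30379681} \approx -1.0665 \cdot 10^{-5}$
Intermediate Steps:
$X{\left(x \right)} = -4 + x$
$h{\left(T,Y \right)} = 2$ ($h{\left(T,Y \right)} = 2 + 0 = 2$)
$f{\left(K \right)} = - \frac{2}{3} + \frac{1}{9 \left(-4 + 2 K\right)}$ ($f{\left(K \right)} = - \frac{2}{3} + \frac{1}{9 \left(K + \left(-4 + K\right)\right)} = - \frac{2}{3} + \frac{1}{9 \left(-4 + 2 K\right)}$)
$q{\left(j \right)} = - \frac{145 j}{648}$ ($q{\left(j \right)} = \frac{\frac{25 - 12 \left(\left(-5 - 6\right) + 1\right)}{18 \left(-2 + \left(\left(-5 - 6\right) + 1\right)\right)} j}{3} = \frac{\frac{25 - 12 \left(-11 + 1\right)}{18 \left(-2 + \left(-11 + 1\right)\right)} j}{3} = \frac{\frac{25 - -120}{18 \left(-2 - 10\right)} j}{3} = \frac{\frac{25 + 120}{18 \left(-12\right)} j}{3} = \frac{\frac{1}{18} \left(- \frac{1}{12}\right) 145 j}{3} = \frac{\left(- \frac{145}{216}\right) j}{3} = - \frac{145 j}{648}$)
$\frac{1}{-93764 + q{\left(h{\left(9,-16 \right)} \right)}} = \frac{1}{-93764 - \frac{145}{324}} = \frac{1}{- \frac{30379681}{324}} = - \frac{324}{30379681}$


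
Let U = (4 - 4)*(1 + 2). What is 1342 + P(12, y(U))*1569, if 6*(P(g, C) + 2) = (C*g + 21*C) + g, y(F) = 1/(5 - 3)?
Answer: 22627/4 ≈ 5656.8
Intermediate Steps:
U = 0 (U = 0*3 = 0)
y(F) = 1/2
P(g, C) = -2 + g/6 + 7*C/2 + C*g/6 (P(g, C) = -2 + ((C*g + 21*C) + g)/6 = -2 + ((21*C + C*g) + g)/6 = -2 + (g + 21*C + C*g)/6 = -2 + (g/6 + 7*C/2 + C*g/6) = -2 + g/6 + 7*C/2 + C*g/6)
1342 + P(12, y(U))*1569 = 1342 + (-2 + (1/6)*12 + (7/2)*(1/2) + (1/6)*(1/2)*12)*1569 = 1342 + (-2 + 2 + 7/4 + 1)*1569 = 1342 + (11/4)*1569 = 1342 + 17259/4 = 22627/4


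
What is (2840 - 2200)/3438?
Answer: 320/1719 ≈ 0.18615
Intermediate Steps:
(2840 - 2200)/3438 = 640*(1/3438) = 320/1719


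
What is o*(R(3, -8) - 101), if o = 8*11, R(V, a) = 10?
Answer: -8008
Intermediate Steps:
o = 88
o*(R(3, -8) - 101) = 88*(10 - 101) = 88*(-91) = -8008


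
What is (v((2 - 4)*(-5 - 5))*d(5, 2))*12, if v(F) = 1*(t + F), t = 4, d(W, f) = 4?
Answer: 1152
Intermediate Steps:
v(F) = 4 + F (v(F) = 1*(4 + F) = 4 + F)
(v((2 - 4)*(-5 - 5))*d(5, 2))*12 = ((4 + (2 - 4)*(-5 - 5))*4)*12 = ((4 - 2*(-10))*4)*12 = ((4 + 20)*4)*12 = (24*4)*12 = 96*12 = 1152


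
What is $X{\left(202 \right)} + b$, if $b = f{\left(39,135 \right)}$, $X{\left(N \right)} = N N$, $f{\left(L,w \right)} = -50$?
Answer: $40754$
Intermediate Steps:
$X{\left(N \right)} = N^{2}$
$b = -50$
$X{\left(202 \right)} + b = 202^{2} - 50 = 40804 - 50 = 40754$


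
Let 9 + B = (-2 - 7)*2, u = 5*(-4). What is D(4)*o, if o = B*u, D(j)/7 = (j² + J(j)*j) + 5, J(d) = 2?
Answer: 109620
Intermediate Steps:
D(j) = 35 + 7*j² + 14*j (D(j) = 7*((j² + 2*j) + 5) = 7*(5 + j² + 2*j) = 35 + 7*j² + 14*j)
u = -20
B = -27 (B = -9 + (-2 - 7)*2 = -9 - 9*2 = -9 - 18 = -27)
o = 540 (o = -27*(-20) = 540)
D(4)*o = (35 + 7*4² + 14*4)*540 = (35 + 7*16 + 56)*540 = (35 + 112 + 56)*540 = 203*540 = 109620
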